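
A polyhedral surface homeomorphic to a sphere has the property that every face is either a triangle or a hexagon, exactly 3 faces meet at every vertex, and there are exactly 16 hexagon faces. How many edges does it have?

54

Let x be the number of triangles; then F = 16 + x.
Edge–face incidences: 2E = 6·16 + 3·x = 96 + 3x.
Every vertex has degree 3, so 3V = 2E.
Euler: V − E + F = 2 ⇒ (2E)/3 − E + (16 + x) = 2.
Multiply by 6: 2·(2E) − 3·(2E) + 6·(16 + x) = 12, i.e. 96 + 6x − (96 + 3x) = 12.
Collecting terms: 3x = 12, so x = 4.
Then 2E = 96 + 3·4 = 108, so E = 54, V = 2E/3 = 36, F = 16 + 4 = 20.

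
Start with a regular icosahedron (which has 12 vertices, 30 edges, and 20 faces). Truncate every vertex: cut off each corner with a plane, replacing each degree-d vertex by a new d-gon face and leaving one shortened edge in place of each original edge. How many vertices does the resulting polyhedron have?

60

Truncation replaces each original edge-end by a new vertex, so V′ = 2E = 60.
Each original edge survives, and each old vertex of degree d contributes d new edges; summing degrees gives Σd = 2E, so E′ = E + 2E = 3E = 90.
Each original face survives and each original vertex becomes one new face: F′ = F + V = 32.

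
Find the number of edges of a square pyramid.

8

A pyramid on an n-gon base has one n-gon and n triangles: V = 4 + 1 = 5, E = 2·4 = 8, F = 4 + 1 = 5.
Check: V − E + F = 5 − 8 + 5 = 2.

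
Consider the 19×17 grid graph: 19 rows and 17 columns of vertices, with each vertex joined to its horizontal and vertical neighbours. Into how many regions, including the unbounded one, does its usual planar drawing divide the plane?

289

The grid has V = 19·17 = 323 vertices and E = 19·16 + 17·18 = 610 edges.
F = 2 − V + E = 2 − 323 + 610 = 289.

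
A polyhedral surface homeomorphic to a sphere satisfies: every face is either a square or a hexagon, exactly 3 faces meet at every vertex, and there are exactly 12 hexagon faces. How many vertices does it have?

32

Let x be the number of squares; then F = 12 + x.
Edge–face incidences: 2E = 6·12 + 4·x = 72 + 4x.
Every vertex has degree 3, so 3V = 2E.
Euler: V − E + F = 2 ⇒ (2E)/3 − E + (12 + x) = 2.
Multiply by 6: 2·(2E) − 3·(2E) + 6·(12 + x) = 12, i.e. 72 + 6x − (72 + 4x) = 12.
Collecting terms: 2x = 12, so x = 6.
Then 2E = 72 + 4·6 = 96, so E = 48, V = 2E/3 = 32, F = 12 + 6 = 18.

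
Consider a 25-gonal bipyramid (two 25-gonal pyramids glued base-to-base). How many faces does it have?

A bipyramid over an n-gon has 2n triangular faces and n + 2 vertices: V = 25 + 2 = 27, E = 3·25 = 75, F = 2·25 = 50.

50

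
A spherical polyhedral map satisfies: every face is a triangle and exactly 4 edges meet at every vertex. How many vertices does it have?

6

Each face has 3 edges and each edge borders two faces, so 2E = 3F.
Each vertex has degree 4, so 4V = 2E and hence V = 3F/4.
Euler: V − E + F = 2 ⇒ (3F/4) − (3F/2) + F = 2.
Multiply by 8: (6 − 12 + 8)F = 16, i.e. 2F = 16.
So F = 8, E = 3·8/2 = 12, V = 3·8/4 = 6.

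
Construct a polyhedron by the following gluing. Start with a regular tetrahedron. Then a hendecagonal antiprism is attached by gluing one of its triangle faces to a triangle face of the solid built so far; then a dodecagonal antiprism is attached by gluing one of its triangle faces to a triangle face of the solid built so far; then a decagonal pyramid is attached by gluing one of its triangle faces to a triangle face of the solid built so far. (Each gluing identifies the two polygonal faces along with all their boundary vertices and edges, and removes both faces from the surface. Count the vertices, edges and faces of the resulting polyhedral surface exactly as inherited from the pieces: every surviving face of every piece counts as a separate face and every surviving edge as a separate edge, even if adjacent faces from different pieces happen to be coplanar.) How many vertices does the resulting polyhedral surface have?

52

A regular tetrahedron: V=4, E=6, F=4.
Attach a hendecagonal antiprism (V=22, E=44, F=24) along a 3-gon: merge 3 vertices and 3 edges, delete both glued faces → V=23, E=47, F=26.
Attach a dodecagonal antiprism (V=24, E=48, F=26) along a 3-gon: merge 3 vertices and 3 edges, delete both glued faces → V=44, E=92, F=50.
Attach a decagonal pyramid (V=11, E=20, F=11) along a 3-gon: merge 3 vertices and 3 edges, delete both glued faces → V=52, E=109, F=59.
Check: V − E + F = 52 − 109 + 59 = 2.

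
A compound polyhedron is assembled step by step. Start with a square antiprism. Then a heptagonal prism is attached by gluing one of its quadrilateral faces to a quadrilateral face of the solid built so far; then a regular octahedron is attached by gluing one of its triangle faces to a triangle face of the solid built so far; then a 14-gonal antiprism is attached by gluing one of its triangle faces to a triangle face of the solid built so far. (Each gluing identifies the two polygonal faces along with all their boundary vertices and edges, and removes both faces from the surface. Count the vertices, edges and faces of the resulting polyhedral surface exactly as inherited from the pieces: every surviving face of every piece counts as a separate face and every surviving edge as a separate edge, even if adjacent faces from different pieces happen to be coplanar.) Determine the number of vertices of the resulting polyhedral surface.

46

A square antiprism: V=8, E=16, F=10.
Attach a heptagonal prism (V=14, E=21, F=9) along a 4-gon: merge 4 vertices and 4 edges, delete both glued faces → V=18, E=33, F=17.
Attach a regular octahedron (V=6, E=12, F=8) along a 3-gon: merge 3 vertices and 3 edges, delete both glued faces → V=21, E=42, F=23.
Attach a 14-gonal antiprism (V=28, E=56, F=30) along a 3-gon: merge 3 vertices and 3 edges, delete both glued faces → V=46, E=95, F=51.
Check: V − E + F = 46 − 95 + 51 = 2.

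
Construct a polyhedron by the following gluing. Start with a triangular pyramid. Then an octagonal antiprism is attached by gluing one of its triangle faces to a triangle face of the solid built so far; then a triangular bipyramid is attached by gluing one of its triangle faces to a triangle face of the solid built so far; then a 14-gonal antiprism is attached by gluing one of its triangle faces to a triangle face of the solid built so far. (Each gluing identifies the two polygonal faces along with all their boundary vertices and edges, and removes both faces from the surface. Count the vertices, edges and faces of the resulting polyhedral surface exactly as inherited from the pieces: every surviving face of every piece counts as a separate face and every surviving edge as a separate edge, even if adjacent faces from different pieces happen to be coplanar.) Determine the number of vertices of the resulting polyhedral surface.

A triangular pyramid: V=4, E=6, F=4.
Attach an octagonal antiprism (V=16, E=32, F=18) along a 3-gon: merge 3 vertices and 3 edges, delete both glued faces → V=17, E=35, F=20.
Attach a triangular bipyramid (V=5, E=9, F=6) along a 3-gon: merge 3 vertices and 3 edges, delete both glued faces → V=19, E=41, F=24.
Attach a 14-gonal antiprism (V=28, E=56, F=30) along a 3-gon: merge 3 vertices and 3 edges, delete both glued faces → V=44, E=94, F=52.
Check: V − E + F = 44 − 94 + 52 = 2.

44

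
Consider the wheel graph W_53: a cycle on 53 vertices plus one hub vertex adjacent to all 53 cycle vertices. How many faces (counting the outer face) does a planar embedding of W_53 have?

W_53 has V = 53 + 1 = 54 vertices and E = 2·53 = 106 edges.
By Euler's formula F = 2 − V + E = 2 − 54 + 106 = 54.

54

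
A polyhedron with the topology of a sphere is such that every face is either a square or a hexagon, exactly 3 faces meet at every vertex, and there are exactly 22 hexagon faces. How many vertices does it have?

52

Let x be the number of squares; then F = 22 + x.
Edge–face incidences: 2E = 6·22 + 4·x = 132 + 4x.
Every vertex has degree 3, so 3V = 2E.
Euler: V − E + F = 2 ⇒ (2E)/3 − E + (22 + x) = 2.
Multiply by 6: 2·(2E) − 3·(2E) + 6·(22 + x) = 12, i.e. 132 + 6x − (132 + 4x) = 12.
Collecting terms: 2x = 12, so x = 6.
Then 2E = 132 + 4·6 = 156, so E = 78, V = 2E/3 = 52, F = 22 + 6 = 28.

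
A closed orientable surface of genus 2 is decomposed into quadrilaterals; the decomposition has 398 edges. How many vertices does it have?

197

χ = 2 − 2·2 = -2, and every face is a square so 4F = 2E.
F = 2E/4 = 199. Then V = -2 + E − F = -2 + 398 − 199 = 197.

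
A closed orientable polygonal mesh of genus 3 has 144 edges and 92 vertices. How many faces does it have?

For a closed orientable surface of genus 3, χ = 2 − 2·3 = -4.
F = -4 − V + E = -4 − 92 + 144 = 48.

48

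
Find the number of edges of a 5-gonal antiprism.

20

An antiprism on an n-gon has two n-gon caps and 2n triangles: V = 2·5 = 10, E = 4·5 = 20, F = 2·5 + 2 = 12.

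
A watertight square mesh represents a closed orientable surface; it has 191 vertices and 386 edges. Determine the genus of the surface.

2

Every face is a square and each edge borders two faces, so 4F = 2·386, giving F = 193.
χ = V − E + F = 191 − 386 + 193 = -2.
For a closed orientable surface χ = 2 − 2g, so g = (2 − (-2))/2 = 2.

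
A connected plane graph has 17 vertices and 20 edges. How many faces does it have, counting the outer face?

Euler's formula for a connected plane graph: V − E + F = 2, so F = 2 − 17 + 20 = 5.

5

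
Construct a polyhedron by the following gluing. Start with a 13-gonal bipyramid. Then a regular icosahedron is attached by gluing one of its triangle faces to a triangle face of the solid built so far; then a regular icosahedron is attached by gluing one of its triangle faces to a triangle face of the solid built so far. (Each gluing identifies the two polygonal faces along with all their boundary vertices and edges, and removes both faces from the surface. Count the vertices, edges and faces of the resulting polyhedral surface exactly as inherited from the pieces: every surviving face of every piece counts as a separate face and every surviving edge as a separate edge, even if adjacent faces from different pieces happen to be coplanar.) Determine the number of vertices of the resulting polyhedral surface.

33

A 13-gonal bipyramid: V=15, E=39, F=26.
Attach a regular icosahedron (V=12, E=30, F=20) along a 3-gon: merge 3 vertices and 3 edges, delete both glued faces → V=24, E=66, F=44.
Attach a regular icosahedron (V=12, E=30, F=20) along a 3-gon: merge 3 vertices and 3 edges, delete both glued faces → V=33, E=93, F=62.
Check: V − E + F = 33 − 93 + 62 = 2.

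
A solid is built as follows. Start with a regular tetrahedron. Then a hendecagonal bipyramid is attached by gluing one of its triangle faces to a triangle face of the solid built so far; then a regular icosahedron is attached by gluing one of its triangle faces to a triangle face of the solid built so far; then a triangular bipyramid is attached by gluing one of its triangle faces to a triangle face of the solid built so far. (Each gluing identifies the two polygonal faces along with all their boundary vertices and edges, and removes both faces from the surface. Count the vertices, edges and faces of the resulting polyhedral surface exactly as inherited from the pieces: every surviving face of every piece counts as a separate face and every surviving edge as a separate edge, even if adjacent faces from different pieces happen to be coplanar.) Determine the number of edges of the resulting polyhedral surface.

69

A regular tetrahedron: V=4, E=6, F=4.
Attach a hendecagonal bipyramid (V=13, E=33, F=22) along a 3-gon: merge 3 vertices and 3 edges, delete both glued faces → V=14, E=36, F=24.
Attach a regular icosahedron (V=12, E=30, F=20) along a 3-gon: merge 3 vertices and 3 edges, delete both glued faces → V=23, E=63, F=42.
Attach a triangular bipyramid (V=5, E=9, F=6) along a 3-gon: merge 3 vertices and 3 edges, delete both glued faces → V=25, E=69, F=46.
Check: V − E + F = 25 − 69 + 46 = 2.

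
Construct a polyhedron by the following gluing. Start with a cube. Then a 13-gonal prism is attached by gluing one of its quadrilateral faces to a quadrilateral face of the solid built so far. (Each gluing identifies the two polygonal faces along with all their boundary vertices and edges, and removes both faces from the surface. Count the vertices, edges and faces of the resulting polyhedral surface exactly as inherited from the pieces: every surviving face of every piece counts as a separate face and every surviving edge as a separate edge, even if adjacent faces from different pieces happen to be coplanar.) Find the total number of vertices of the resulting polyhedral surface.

30

A cube: V=8, E=12, F=6.
Attach a 13-gonal prism (V=26, E=39, F=15) along a 4-gon: merge 4 vertices and 4 edges, delete both glued faces → V=30, E=47, F=19.
Check: V − E + F = 30 − 47 + 19 = 2.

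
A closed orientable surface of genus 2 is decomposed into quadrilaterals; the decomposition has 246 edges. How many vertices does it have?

121

χ = 2 − 2·2 = -2, and every face is a square so 4F = 2E.
F = 2E/4 = 123. Then V = -2 + E − F = -2 + 246 − 123 = 121.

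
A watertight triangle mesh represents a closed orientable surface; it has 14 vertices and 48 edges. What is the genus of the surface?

Every face is a triangle and each edge borders two faces, so 3F = 2·48, giving F = 32.
χ = V − E + F = 14 − 48 + 32 = -2.
For a closed orientable surface χ = 2 − 2g, so g = (2 − (-2))/2 = 2.

2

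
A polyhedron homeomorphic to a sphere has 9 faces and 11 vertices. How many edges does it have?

Here V − E + F = 2.
E = V + F − (2) = 11 + 9 − (2) = 18.

18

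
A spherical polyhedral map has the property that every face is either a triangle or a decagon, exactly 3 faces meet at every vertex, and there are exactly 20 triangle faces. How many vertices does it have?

60

Let x be the number of decagons; then F = 20 + x.
Edge–face incidences: 2E = 3·20 + 10·x = 60 + 10x.
Every vertex has degree 3, so 3V = 2E.
Euler: V − E + F = 2 ⇒ (2E)/3 − E + (20 + x) = 2.
Multiply by 6: 2·(2E) − 3·(2E) + 6·(20 + x) = 12, i.e. 120 + 6x − (60 + 10x) = 12.
Collecting terms: −4x + 60 = 12, so −4x = −48, so x = 12.
Then 2E = 60 + 10·12 = 180, so E = 90, V = 2E/3 = 60, F = 20 + 12 = 32.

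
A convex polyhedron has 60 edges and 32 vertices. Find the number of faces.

30

Here V − E + F = 2.
F = 2 − V + E = 2 − 32 + 60 = 30.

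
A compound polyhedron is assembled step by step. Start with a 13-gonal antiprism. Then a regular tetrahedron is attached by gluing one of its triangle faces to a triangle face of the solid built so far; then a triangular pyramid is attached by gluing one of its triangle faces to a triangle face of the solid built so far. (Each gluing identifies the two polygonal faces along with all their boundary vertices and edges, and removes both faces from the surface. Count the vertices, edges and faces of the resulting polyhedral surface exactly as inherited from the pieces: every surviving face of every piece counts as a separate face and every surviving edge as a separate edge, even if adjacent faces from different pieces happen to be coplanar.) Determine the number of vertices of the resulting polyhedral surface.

28

A 13-gonal antiprism: V=26, E=52, F=28.
Attach a regular tetrahedron (V=4, E=6, F=4) along a 3-gon: merge 3 vertices and 3 edges, delete both glued faces → V=27, E=55, F=30.
Attach a triangular pyramid (V=4, E=6, F=4) along a 3-gon: merge 3 vertices and 3 edges, delete both glued faces → V=28, E=58, F=32.
Check: V − E + F = 28 − 58 + 32 = 2.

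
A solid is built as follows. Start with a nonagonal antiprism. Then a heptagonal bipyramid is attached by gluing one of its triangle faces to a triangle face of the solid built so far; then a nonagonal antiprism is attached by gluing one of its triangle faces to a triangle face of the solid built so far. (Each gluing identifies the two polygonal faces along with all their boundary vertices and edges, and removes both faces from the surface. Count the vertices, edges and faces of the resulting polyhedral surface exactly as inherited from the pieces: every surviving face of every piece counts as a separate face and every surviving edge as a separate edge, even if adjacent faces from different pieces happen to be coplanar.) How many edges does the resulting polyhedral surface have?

87

A nonagonal antiprism: V=18, E=36, F=20.
Attach a heptagonal bipyramid (V=9, E=21, F=14) along a 3-gon: merge 3 vertices and 3 edges, delete both glued faces → V=24, E=54, F=32.
Attach a nonagonal antiprism (V=18, E=36, F=20) along a 3-gon: merge 3 vertices and 3 edges, delete both glued faces → V=39, E=87, F=50.
Check: V − E + F = 39 − 87 + 50 = 2.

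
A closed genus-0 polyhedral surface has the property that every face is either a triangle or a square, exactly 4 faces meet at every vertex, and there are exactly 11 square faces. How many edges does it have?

34

Let x be the number of triangles; then F = 11 + x.
Edge–face incidences: 2E = 4·11 + 3·x = 44 + 3x.
Every vertex has degree 4, so 4V = 2E.
Euler: V − E + F = 2 ⇒ (2E)/4 − E + (11 + x) = 2.
Multiply by 8: 2·(2E) − 4·(2E) + 8·(11 + x) = 16, i.e. 88 + 8x − 2·(44 + 3x) = 16.
Collecting terms: 2x = 16, so x = 8.
Then 2E = 44 + 3·8 = 68, so E = 34, V = 2E/4 = 17, F = 11 + 8 = 19.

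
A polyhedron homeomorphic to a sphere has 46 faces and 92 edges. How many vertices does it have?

48

Here V − E + F = 2.
V = 2 + E − F = 2 + 92 − 46 = 48.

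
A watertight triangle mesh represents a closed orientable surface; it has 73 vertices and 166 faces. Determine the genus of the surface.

Every face is a triangle, so 2E = 3·166 = 498, giving E = 249.
χ = V − E + F = 73 − 249 + 166 = -10.
For a closed orientable surface χ = 2 − 2g, so g = (2 − (-10))/2 = 6.

6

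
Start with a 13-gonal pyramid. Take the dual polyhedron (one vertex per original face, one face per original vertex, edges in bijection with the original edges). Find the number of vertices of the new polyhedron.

14

The base solid has V = 14, E = 26, F = 14.
The dual swaps V and F and preserves E: V′ = F = 14, E′ = E = 26, F′ = V = 14.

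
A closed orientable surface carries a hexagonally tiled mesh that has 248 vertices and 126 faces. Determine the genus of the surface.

3

Every face is a hexagon, so 2E = 6·126 = 756, giving E = 378.
χ = V − E + F = 248 − 378 + 126 = -4.
For a closed orientable surface χ = 2 − 2g, so g = (2 − (-4))/2 = 3.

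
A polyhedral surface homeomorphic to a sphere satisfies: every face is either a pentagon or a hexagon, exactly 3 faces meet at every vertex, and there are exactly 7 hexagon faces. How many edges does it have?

51

Let x be the number of pentagons; then F = 7 + x.
Edge–face incidences: 2E = 6·7 + 5·x = 42 + 5x.
Every vertex has degree 3, so 3V = 2E.
Euler: V − E + F = 2 ⇒ (2E)/3 − E + (7 + x) = 2.
Multiply by 6: 2·(2E) − 3·(2E) + 6·(7 + x) = 12, i.e. 42 + 6x − (42 + 5x) = 12.
Collecting terms: x = 12.
Then 2E = 42 + 5·12 = 102, so E = 51, V = 2E/3 = 34, F = 7 + 12 = 19.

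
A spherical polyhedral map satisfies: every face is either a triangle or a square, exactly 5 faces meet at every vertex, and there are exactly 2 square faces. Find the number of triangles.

24

Let x be the number of triangles; then F = 2 + x.
Edge–face incidences: 2E = 4·2 + 3·x = 8 + 3x.
Every vertex has degree 5, so 5V = 2E.
Euler: V − E + F = 2 ⇒ (2E)/5 − E + (2 + x) = 2.
Multiply by 10: 2·(2E) − 5·(2E) + 10·(2 + x) = 20, i.e. 20 + 10x − 3·(8 + 3x) = 20.
Collecting terms: x − 4 = 20, so x = 24.
Then 2E = 8 + 3·24 = 80, so E = 40, V = 2E/5 = 16, F = 2 + 24 = 26.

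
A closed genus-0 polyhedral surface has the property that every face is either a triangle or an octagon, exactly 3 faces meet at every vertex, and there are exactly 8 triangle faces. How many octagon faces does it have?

6

Let x be the number of octagons; then F = 8 + x.
Edge–face incidences: 2E = 3·8 + 8·x = 24 + 8x.
Every vertex has degree 3, so 3V = 2E.
Euler: V − E + F = 2 ⇒ (2E)/3 − E + (8 + x) = 2.
Multiply by 6: 2·(2E) − 3·(2E) + 6·(8 + x) = 12, i.e. 48 + 6x − (24 + 8x) = 12.
Collecting terms: −2x + 24 = 12, so −2x = −12, so x = 6.
Then 2E = 24 + 8·6 = 72, so E = 36, V = 2E/3 = 24, F = 8 + 6 = 14.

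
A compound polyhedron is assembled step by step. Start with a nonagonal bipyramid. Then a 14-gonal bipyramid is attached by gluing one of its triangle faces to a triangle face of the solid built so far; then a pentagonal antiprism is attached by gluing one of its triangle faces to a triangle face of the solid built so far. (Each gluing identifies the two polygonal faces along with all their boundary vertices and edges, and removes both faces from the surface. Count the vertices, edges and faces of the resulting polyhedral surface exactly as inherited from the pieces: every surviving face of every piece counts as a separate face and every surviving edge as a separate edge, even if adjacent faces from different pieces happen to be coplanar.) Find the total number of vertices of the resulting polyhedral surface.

31

A nonagonal bipyramid: V=11, E=27, F=18.
Attach a 14-gonal bipyramid (V=16, E=42, F=28) along a 3-gon: merge 3 vertices and 3 edges, delete both glued faces → V=24, E=66, F=44.
Attach a pentagonal antiprism (V=10, E=20, F=12) along a 3-gon: merge 3 vertices and 3 edges, delete both glued faces → V=31, E=83, F=54.
Check: V − E + F = 31 − 83 + 54 = 2.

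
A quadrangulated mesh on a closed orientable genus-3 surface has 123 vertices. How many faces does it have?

χ = 2 − 2·3 = -4, and every face is a square so 4F = 2E.
V − E + F = -4 with E = 4F/2 gives 123 − (4/2 − 1)·F = -4, so F = 127 and E = 254.

127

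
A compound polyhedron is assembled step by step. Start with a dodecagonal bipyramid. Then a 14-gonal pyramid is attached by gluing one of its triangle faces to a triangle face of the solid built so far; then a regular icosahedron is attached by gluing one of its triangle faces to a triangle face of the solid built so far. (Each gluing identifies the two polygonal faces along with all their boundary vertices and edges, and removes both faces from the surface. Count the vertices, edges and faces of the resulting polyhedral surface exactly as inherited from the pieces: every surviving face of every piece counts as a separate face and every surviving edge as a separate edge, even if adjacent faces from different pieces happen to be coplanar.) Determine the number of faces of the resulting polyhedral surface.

A dodecagonal bipyramid: V=14, E=36, F=24.
Attach a 14-gonal pyramid (V=15, E=28, F=15) along a 3-gon: merge 3 vertices and 3 edges, delete both glued faces → V=26, E=61, F=37.
Attach a regular icosahedron (V=12, E=30, F=20) along a 3-gon: merge 3 vertices and 3 edges, delete both glued faces → V=35, E=88, F=55.
Check: V − E + F = 35 − 88 + 55 = 2.

55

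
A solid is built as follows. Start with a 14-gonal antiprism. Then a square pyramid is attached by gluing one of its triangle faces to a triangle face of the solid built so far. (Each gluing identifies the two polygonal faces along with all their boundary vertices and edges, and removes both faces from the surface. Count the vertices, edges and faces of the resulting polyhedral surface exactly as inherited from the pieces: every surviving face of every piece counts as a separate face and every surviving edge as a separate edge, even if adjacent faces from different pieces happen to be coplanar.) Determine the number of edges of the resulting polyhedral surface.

A 14-gonal antiprism: V=28, E=56, F=30.
Attach a square pyramid (V=5, E=8, F=5) along a 3-gon: merge 3 vertices and 3 edges, delete both glued faces → V=30, E=61, F=33.
Check: V − E + F = 30 − 61 + 33 = 2.

61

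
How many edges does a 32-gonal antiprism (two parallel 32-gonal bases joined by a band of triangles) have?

An antiprism on an n-gon has two n-gon caps and 2n triangles: V = 2·32 = 64, E = 4·32 = 128, F = 2·32 + 2 = 66.

128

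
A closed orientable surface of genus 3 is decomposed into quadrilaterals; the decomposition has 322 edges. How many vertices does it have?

157

χ = 2 − 2·3 = -4, and every face is a square so 4F = 2E.
F = 2E/4 = 161. Then V = -4 + E − F = -4 + 322 − 161 = 157.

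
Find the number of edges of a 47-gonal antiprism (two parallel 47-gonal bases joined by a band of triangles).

An antiprism on an n-gon has two n-gon caps and 2n triangles: V = 2·47 = 94, E = 4·47 = 188, F = 2·47 + 2 = 96.
Check: V − E + F = 94 − 188 + 96 = 2.

188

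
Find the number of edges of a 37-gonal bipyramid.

A bipyramid over an n-gon has 2n triangular faces and n + 2 vertices: V = 37 + 2 = 39, E = 3·37 = 111, F = 2·37 = 74.

111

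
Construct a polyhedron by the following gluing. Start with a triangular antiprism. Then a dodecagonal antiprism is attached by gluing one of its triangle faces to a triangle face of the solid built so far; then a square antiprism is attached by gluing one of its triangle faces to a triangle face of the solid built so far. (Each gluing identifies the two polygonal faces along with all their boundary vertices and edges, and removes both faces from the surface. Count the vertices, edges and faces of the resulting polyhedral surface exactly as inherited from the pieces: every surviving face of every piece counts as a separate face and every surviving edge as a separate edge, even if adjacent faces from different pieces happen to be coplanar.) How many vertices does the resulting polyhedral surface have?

32

A triangular antiprism: V=6, E=12, F=8.
Attach a dodecagonal antiprism (V=24, E=48, F=26) along a 3-gon: merge 3 vertices and 3 edges, delete both glued faces → V=27, E=57, F=32.
Attach a square antiprism (V=8, E=16, F=10) along a 3-gon: merge 3 vertices and 3 edges, delete both glued faces → V=32, E=70, F=40.
Check: V − E + F = 32 − 70 + 40 = 2.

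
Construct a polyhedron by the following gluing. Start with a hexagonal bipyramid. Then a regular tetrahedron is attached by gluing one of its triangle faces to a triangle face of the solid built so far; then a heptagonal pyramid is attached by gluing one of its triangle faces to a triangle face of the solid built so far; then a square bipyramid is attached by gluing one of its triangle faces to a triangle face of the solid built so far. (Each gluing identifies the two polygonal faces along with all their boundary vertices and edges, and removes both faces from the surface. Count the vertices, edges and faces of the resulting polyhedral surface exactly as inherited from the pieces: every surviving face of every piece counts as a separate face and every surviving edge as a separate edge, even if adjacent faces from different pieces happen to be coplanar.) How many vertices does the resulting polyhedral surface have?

17

A hexagonal bipyramid: V=8, E=18, F=12.
Attach a regular tetrahedron (V=4, E=6, F=4) along a 3-gon: merge 3 vertices and 3 edges, delete both glued faces → V=9, E=21, F=14.
Attach a heptagonal pyramid (V=8, E=14, F=8) along a 3-gon: merge 3 vertices and 3 edges, delete both glued faces → V=14, E=32, F=20.
Attach a square bipyramid (V=6, E=12, F=8) along a 3-gon: merge 3 vertices and 3 edges, delete both glued faces → V=17, E=41, F=26.
Check: V − E + F = 17 − 41 + 26 = 2.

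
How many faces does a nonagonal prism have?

11

A prism on an n-gon has two n-gon bases and n rectangular sides: V = 2·9 = 18, E = 3·9 = 27, F = 9 + 2 = 11.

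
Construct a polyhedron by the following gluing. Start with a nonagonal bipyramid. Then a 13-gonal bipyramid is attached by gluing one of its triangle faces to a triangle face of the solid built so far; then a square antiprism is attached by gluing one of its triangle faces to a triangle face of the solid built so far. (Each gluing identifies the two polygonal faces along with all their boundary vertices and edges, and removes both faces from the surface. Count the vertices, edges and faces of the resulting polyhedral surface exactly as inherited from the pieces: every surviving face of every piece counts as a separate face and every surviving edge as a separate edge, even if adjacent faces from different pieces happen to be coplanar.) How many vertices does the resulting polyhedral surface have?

A nonagonal bipyramid: V=11, E=27, F=18.
Attach a 13-gonal bipyramid (V=15, E=39, F=26) along a 3-gon: merge 3 vertices and 3 edges, delete both glued faces → V=23, E=63, F=42.
Attach a square antiprism (V=8, E=16, F=10) along a 3-gon: merge 3 vertices and 3 edges, delete both glued faces → V=28, E=76, F=50.
Check: V − E + F = 28 − 76 + 50 = 2.

28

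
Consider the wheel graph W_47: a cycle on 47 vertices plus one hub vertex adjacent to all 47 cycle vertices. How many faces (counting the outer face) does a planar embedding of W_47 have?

48

W_47 has V = 47 + 1 = 48 vertices and E = 2·47 = 94 edges.
By Euler's formula F = 2 − V + E = 2 − 48 + 94 = 48.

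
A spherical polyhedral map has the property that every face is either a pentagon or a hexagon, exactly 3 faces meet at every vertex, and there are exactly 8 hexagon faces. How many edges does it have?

Let x be the number of pentagons; then F = 8 + x.
Edge–face incidences: 2E = 6·8 + 5·x = 48 + 5x.
Every vertex has degree 3, so 3V = 2E.
Euler: V − E + F = 2 ⇒ (2E)/3 − E + (8 + x) = 2.
Multiply by 6: 2·(2E) − 3·(2E) + 6·(8 + x) = 12, i.e. 48 + 6x − (48 + 5x) = 12.
Collecting terms: x = 12.
Then 2E = 48 + 5·12 = 108, so E = 54, V = 2E/3 = 36, F = 8 + 12 = 20.

54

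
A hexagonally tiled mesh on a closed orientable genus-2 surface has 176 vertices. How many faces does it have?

89

χ = 2 − 2·2 = -2, and every face is a hexagon so 6F = 2E.
V − E + F = -2 with E = 6F/2 gives 176 − (6/2 − 1)·F = -2, so F = 89 and E = 267.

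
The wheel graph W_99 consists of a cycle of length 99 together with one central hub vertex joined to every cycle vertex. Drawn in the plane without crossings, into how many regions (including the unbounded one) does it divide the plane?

100

W_99 has V = 99 + 1 = 100 vertices and E = 2·99 = 198 edges.
By Euler's formula F = 2 − V + E = 2 − 100 + 198 = 100.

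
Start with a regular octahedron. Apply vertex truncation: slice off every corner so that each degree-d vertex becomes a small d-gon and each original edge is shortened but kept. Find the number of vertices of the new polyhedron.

24

The base solid has V = 6, E = 12, F = 8.
Truncation replaces each original edge-end by a new vertex, so V′ = 2E = 24.
Each original edge survives, and each old vertex of degree d contributes d new edges; summing degrees gives Σd = 2E, so E′ = E + 2E = 3E = 36.
Each original face survives and each original vertex becomes one new face: F′ = F + V = 14.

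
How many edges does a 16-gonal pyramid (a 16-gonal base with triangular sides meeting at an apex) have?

32

A pyramid on an n-gon base has one n-gon and n triangles: V = 16 + 1 = 17, E = 2·16 = 32, F = 16 + 1 = 17.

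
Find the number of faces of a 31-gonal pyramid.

A pyramid on an n-gon base has one n-gon and n triangles: V = 31 + 1 = 32, E = 2·31 = 62, F = 31 + 1 = 32.

32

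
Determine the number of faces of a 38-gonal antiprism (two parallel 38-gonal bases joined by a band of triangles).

An antiprism on an n-gon has two n-gon caps and 2n triangles: V = 2·38 = 76, E = 4·38 = 152, F = 2·38 + 2 = 78.
Check: V − E + F = 76 − 152 + 78 = 2.

78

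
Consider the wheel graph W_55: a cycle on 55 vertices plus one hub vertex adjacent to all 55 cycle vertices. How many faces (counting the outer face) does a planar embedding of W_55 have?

W_55 has V = 55 + 1 = 56 vertices and E = 2·55 = 110 edges.
By Euler's formula F = 2 − V + E = 2 − 56 + 110 = 56.

56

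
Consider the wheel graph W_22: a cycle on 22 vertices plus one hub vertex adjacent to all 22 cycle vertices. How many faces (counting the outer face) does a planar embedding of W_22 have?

W_22 has V = 22 + 1 = 23 vertices and E = 2·22 = 44 edges.
By Euler's formula F = 2 − V + E = 2 − 23 + 44 = 23.

23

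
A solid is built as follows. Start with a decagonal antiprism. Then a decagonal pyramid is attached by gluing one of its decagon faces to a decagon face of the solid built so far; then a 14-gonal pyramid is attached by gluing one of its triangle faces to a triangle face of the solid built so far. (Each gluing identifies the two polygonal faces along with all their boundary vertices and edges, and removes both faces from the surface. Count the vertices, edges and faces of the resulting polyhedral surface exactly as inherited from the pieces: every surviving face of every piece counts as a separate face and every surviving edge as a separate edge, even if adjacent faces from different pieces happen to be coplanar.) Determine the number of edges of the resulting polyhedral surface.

A decagonal antiprism: V=20, E=40, F=22.
Attach a decagonal pyramid (V=11, E=20, F=11) along a 10-gon: merge 10 vertices and 10 edges, delete both glued faces → V=21, E=50, F=31.
Attach a 14-gonal pyramid (V=15, E=28, F=15) along a 3-gon: merge 3 vertices and 3 edges, delete both glued faces → V=33, E=75, F=44.
Check: V − E + F = 33 − 75 + 44 = 2.

75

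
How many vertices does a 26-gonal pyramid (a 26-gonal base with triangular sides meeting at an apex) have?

A pyramid on an n-gon base has one n-gon and n triangles: V = 26 + 1 = 27, E = 2·26 = 52, F = 26 + 1 = 27.
Check: V − E + F = 27 − 52 + 27 = 2.

27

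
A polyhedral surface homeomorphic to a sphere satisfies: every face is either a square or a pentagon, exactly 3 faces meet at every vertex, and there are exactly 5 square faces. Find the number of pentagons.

2

Let x be the number of pentagons; then F = 5 + x.
Edge–face incidences: 2E = 4·5 + 5·x = 20 + 5x.
Every vertex has degree 3, so 3V = 2E.
Euler: V − E + F = 2 ⇒ (2E)/3 − E + (5 + x) = 2.
Multiply by 6: 2·(2E) − 3·(2E) + 6·(5 + x) = 12, i.e. 30 + 6x − (20 + 5x) = 12.
Collecting terms: x + 10 = 12, so x = 2.
Then 2E = 20 + 5·2 = 30, so E = 15, V = 2E/3 = 10, F = 5 + 2 = 7.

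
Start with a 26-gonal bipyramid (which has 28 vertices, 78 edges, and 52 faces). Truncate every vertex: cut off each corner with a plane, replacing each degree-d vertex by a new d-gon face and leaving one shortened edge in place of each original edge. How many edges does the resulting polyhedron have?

234

Truncation replaces each original edge-end by a new vertex, so V′ = 2E = 156.
Each original edge survives, and each old vertex of degree d contributes d new edges; summing degrees gives Σd = 2E, so E′ = E + 2E = 3E = 234.
Each original face survives and each original vertex becomes one new face: F′ = F + V = 80.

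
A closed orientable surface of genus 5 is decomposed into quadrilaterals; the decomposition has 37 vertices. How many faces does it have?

χ = 2 − 2·5 = -8, and every face is a square so 4F = 2E.
V − E + F = -8 with E = 4F/2 gives 37 − (4/2 − 1)·F = -8, so F = 45 and E = 90.

45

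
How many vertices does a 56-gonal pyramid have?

A pyramid on an n-gon base has one n-gon and n triangles: V = 56 + 1 = 57, E = 2·56 = 112, F = 56 + 1 = 57.

57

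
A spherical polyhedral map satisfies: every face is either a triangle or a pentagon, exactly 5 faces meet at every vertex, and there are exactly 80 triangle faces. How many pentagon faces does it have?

Let x be the number of pentagons; then F = 80 + x.
Edge–face incidences: 2E = 3·80 + 5·x = 240 + 5x.
Every vertex has degree 5, so 5V = 2E.
Euler: V − E + F = 2 ⇒ (2E)/5 − E + (80 + x) = 2.
Multiply by 10: 2·(2E) − 5·(2E) + 10·(80 + x) = 20, i.e. 800 + 10x − 3·(240 + 5x) = 20.
Collecting terms: −5x + 80 = 20, so −5x = −60, so x = 12.
Then 2E = 240 + 5·12 = 300, so E = 150, V = 2E/5 = 60, F = 80 + 12 = 92.

12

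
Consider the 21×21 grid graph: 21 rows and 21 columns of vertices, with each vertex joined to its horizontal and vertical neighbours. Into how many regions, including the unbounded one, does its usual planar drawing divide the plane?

401

The grid has V = 21·21 = 441 vertices and E = 21·20 + 21·20 = 840 edges.
F = 2 − V + E = 2 − 441 + 840 = 401.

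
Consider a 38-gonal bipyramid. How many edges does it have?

114

A bipyramid over an n-gon has 2n triangular faces and n + 2 vertices: V = 38 + 2 = 40, E = 3·38 = 114, F = 2·38 = 76.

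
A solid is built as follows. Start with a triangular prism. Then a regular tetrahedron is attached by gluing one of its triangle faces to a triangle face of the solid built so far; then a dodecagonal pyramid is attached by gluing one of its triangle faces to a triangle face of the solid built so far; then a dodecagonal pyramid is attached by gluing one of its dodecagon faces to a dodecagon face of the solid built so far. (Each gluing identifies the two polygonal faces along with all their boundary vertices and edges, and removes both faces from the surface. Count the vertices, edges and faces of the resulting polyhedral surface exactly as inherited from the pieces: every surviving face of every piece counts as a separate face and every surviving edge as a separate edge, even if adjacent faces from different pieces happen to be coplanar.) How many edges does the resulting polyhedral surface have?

A triangular prism: V=6, E=9, F=5.
Attach a regular tetrahedron (V=4, E=6, F=4) along a 3-gon: merge 3 vertices and 3 edges, delete both glued faces → V=7, E=12, F=7.
Attach a dodecagonal pyramid (V=13, E=24, F=13) along a 3-gon: merge 3 vertices and 3 edges, delete both glued faces → V=17, E=33, F=18.
Attach a dodecagonal pyramid (V=13, E=24, F=13) along a 12-gon: merge 12 vertices and 12 edges, delete both glued faces → V=18, E=45, F=29.
Check: V − E + F = 18 − 45 + 29 = 2.

45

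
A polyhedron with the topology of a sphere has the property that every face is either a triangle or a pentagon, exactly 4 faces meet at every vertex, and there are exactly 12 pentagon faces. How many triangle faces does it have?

20

Let x be the number of triangles; then F = 12 + x.
Edge–face incidences: 2E = 5·12 + 3·x = 60 + 3x.
Every vertex has degree 4, so 4V = 2E.
Euler: V − E + F = 2 ⇒ (2E)/4 − E + (12 + x) = 2.
Multiply by 8: 2·(2E) − 4·(2E) + 8·(12 + x) = 16, i.e. 96 + 8x − 2·(60 + 3x) = 16.
Collecting terms: 2x − 24 = 16, so 2x = 40, so x = 20.
Then 2E = 60 + 3·20 = 120, so E = 60, V = 2E/4 = 30, F = 12 + 20 = 32.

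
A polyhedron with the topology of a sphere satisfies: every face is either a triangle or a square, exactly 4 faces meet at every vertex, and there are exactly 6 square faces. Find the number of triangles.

8

Let x be the number of triangles; then F = 6 + x.
Edge–face incidences: 2E = 4·6 + 3·x = 24 + 3x.
Every vertex has degree 4, so 4V = 2E.
Euler: V − E + F = 2 ⇒ (2E)/4 − E + (6 + x) = 2.
Multiply by 8: 2·(2E) − 4·(2E) + 8·(6 + x) = 16, i.e. 48 + 8x − 2·(24 + 3x) = 16.
Collecting terms: 2x = 16, so x = 8.
Then 2E = 24 + 3·8 = 48, so E = 24, V = 2E/4 = 12, F = 6 + 8 = 14.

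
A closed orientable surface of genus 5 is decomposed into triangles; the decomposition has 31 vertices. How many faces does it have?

78

χ = 2 − 2·5 = -8, and every face is a triangle so 3F = 2E.
V − E + F = -8 with E = 3F/2 gives 31 − (3/2 − 1)·F = -8, so F = 78 and E = 117.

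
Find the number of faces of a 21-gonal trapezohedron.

42

The n-trapezohedron (dual of the n-antiprism) has V = 2·21 + 2 = 44, E = 4·21 = 84, F = 2·21 = 42.
Check: V − E + F = 44 − 84 + 42 = 2.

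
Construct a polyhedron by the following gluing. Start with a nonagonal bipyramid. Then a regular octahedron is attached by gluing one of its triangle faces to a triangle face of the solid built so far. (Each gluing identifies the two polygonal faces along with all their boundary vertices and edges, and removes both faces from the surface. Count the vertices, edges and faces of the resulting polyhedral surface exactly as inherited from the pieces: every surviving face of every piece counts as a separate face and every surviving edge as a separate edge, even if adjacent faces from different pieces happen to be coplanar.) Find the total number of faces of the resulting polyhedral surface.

A nonagonal bipyramid: V=11, E=27, F=18.
Attach a regular octahedron (V=6, E=12, F=8) along a 3-gon: merge 3 vertices and 3 edges, delete both glued faces → V=14, E=36, F=24.
Check: V − E + F = 14 − 36 + 24 = 2.

24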